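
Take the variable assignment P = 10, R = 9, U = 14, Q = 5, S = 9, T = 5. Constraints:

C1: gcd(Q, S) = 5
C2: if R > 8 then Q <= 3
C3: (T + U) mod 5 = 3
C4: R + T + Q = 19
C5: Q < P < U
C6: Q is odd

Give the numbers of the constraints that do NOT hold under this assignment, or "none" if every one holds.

C1: gcd(5, 9) = 1, not 5  FAIL
C2: R = 9 > 8, so we need Q ≤ 3; but Q = 5 > 3  FAIL
C3: T + U = 19; 19 mod 5 = 4, not 3  FAIL
C4: R + T + Q = 9 + 5 + 5 = 19  OK
C5: values 5 < 10 < 14  OK
C6: Q = 5 is odd  OK

Violated: 1, 2, 3.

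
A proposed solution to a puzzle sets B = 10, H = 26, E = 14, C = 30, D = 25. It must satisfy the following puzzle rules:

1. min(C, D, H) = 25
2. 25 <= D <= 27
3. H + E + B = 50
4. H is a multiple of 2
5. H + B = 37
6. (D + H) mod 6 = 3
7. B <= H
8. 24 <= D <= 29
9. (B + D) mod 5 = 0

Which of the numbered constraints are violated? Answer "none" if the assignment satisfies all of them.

1. min(30, 25, 26) = 25 — holds.
2. D = 25 lies in [25, 27] — holds.
3. H + E + B = 26 + 14 + 10 = 50 — holds.
4. 26 / 2 = 13, so 2 divides 26 — holds.
5. H + B = 26 + 10 = 36, not 37 — does not hold.
6. D + H = 51; 51 mod 6 = 3 — holds.
7. B = 10, H = 26; 10 ≤ 26 — holds.
8. D = 25 lies in [24, 29] — holds.
9. B + D = 35; 35 mod 5 = 0 — holds.

Constraint 5 is violated.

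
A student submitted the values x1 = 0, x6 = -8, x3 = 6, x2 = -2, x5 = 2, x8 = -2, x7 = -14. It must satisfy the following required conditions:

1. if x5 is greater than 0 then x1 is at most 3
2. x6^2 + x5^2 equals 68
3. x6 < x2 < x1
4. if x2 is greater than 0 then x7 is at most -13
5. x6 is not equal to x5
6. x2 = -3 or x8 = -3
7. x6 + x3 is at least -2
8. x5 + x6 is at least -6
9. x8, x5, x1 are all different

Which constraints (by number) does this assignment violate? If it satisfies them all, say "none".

Violated: 6.

1. x5 = 2 > 0, so we need x1 ≤ 3; x1 = 0 ≤ 3  holds
2. x6^2 + x5^2 = (-8)^2 + 2^2 = 64 + 4 = 68  holds
3. values -8 < -2 < 0  holds
4. x2 = -2, not > 0; antecedent false, conditional vacuously true  holds
5. x6 = -8, x5 = 2; distinct  holds
6. x2 = -2 ≠ -3 and x8 = -2 ≠ -3; both disjuncts false  fails
7. x6 + x3 = -8 + 6 = -2; -2 ≥ -2  holds
8. x5 + x6 = 2 + (-8) = -6; -6 ≥ -6  holds
9. values -2, 2, 0 are pairwise distinct  holds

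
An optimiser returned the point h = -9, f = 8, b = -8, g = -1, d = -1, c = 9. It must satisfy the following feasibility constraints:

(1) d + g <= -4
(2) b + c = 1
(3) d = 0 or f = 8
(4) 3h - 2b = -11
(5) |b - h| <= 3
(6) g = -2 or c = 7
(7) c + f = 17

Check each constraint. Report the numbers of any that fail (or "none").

(1) d + g = -1 + (-1) = -2; -2 > -4, bound -4 not met — violated.
(2) b + c = -8 + 9 = 1 — satisfied.
(3) d = -1 ≠ 0, but f = 8 = 8 (second disjunct) — satisfied.
(4) 3h - 2b = 3(-9) - 2(-8) = -11 — satisfied.
(5) |-8 - (-9)| = 1; 1 ≤ 3 — satisfied.
(6) g = -1 ≠ -2 and c = 9 ≠ 7; both disjuncts false — violated.
(7) c + f = 9 + 8 = 17 — satisfied.

Violated: 1, 6.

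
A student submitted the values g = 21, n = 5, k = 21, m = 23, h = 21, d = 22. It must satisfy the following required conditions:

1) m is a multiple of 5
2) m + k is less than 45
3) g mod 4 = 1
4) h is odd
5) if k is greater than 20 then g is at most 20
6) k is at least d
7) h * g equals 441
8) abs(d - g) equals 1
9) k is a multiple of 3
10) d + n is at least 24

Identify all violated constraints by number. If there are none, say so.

Violated: 1, 5, 6.

1) 23 = 5*4 + 3, so 5 does not divide 23  ✗
2) m + k = 23 + 21 = 44; 44 < 45  ✓
3) 21 mod 4 = 1  ✓
4) h = 21 is odd  ✓
5) k = 21 > 20, so we need g ≤ 20; but g = 21 > 20  ✗
6) k = 21, d = 22; 21 < 22 (want ≥)  ✗
7) h * g = 21 * 21 = 441  ✓
8) abs(22 - 21) = 1  ✓
9) 21 / 3 = 7, so 3 divides 21  ✓
10) d + n = 22 + 5 = 27; 27 ≥ 24  ✓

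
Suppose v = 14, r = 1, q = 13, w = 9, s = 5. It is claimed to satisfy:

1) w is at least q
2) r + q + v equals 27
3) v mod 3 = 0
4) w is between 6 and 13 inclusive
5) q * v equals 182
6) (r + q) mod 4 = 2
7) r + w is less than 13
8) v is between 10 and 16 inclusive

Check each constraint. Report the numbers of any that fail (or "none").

Violated: 1, 2, 3.

1) w = 9, q = 13; 9 < 13 (want ≥) — fails.
2) r + q + v = 1 + 13 + 14 = 28, not 27 — fails.
3) 14 mod 3 = 2, not 0 — fails.
4) w = 9 lies in [6, 13] — holds.
5) q * v = 13 * 14 = 182 — holds.
6) r + q = 14; 14 mod 4 = 2 — holds.
7) r + w = 1 + 9 = 10; 10 < 13 — holds.
8) v = 14 lies in [10, 16] — holds.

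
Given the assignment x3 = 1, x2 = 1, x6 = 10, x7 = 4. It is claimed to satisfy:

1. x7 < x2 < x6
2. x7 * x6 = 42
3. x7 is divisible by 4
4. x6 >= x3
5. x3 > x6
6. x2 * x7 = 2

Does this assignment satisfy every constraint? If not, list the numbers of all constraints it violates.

The assignment fails constraints 1, 2, 5, and 6.

1. values 4, 1, 10; x7 = 4 is not < x2 = 1  fails
2. x7 * x6 = 4 * 10 = 40, not 42  fails
3. 4 / 4 = 1, so 4 divides 4  holds
4. x6 = 10, x3 = 1; 10 ≥ 1  holds
5. x3 = 1, x6 = 10; 1 ≤ 10 (want >)  fails
6. x2 * x7 = 1 * 4 = 4, not 2  fails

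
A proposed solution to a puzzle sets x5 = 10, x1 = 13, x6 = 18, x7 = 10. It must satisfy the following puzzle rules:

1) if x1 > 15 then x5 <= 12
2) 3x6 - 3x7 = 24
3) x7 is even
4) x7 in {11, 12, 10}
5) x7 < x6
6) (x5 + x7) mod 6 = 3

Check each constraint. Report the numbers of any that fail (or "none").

Constraint 6 is violated.

1) x1 = 13, not > 15; antecedent false, conditional vacuously true — holds.
2) 3x6 - 3x7 = 3(18) - 3(10) = 24 — holds.
3) x7 = 10 is even — holds.
4) x7 = 10 is in {11, 12, 10} — holds.
5) x7 = 10, x6 = 18; 10 < 18 — holds.
6) x5 + x7 = 20; 20 mod 6 = 2, not 3 — does not hold.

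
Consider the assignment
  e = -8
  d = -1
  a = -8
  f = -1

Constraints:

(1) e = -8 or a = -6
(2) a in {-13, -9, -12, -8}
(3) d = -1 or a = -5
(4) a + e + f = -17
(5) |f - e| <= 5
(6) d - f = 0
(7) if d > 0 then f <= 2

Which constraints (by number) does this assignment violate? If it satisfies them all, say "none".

Violated: 5.

(1) e = -8 = -8 (first disjunct)  OK
(2) a = -8 is in {-13, -9, -12, -8}  OK
(3) d = -1 = -1 (first disjunct)  OK
(4) a + e + f = -8 + (-8) + (-1) = -17  OK
(5) |-1 - (-8)| = 7; 7 > 5, exceeds bound 5  FAIL
(6) d - f = -1 - (-1) = 0  OK
(7) d = -1, not > 0; antecedent false, conditional vacuously true  OK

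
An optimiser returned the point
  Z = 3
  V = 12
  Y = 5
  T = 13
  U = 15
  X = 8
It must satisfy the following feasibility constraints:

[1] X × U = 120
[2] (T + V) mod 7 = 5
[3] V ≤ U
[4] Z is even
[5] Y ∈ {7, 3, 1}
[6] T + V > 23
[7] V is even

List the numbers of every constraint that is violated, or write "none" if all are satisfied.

[1] X × U = 8 × 15 = 120 — satisfied.
[2] T + V = 25; 25 mod 7 = 4, not 5 — violated.
[3] V = 12, U = 15; 12 ≤ 15 — satisfied.
[4] Z = 3 is odd — violated.
[5] Y = 5 is not in {7, 3, 1} — violated.
[6] T + V = 13 + 12 = 25; 25 > 23 — satisfied.
[7] V = 12 is even — satisfied.

The assignment fails constraints 2, 4, and 5.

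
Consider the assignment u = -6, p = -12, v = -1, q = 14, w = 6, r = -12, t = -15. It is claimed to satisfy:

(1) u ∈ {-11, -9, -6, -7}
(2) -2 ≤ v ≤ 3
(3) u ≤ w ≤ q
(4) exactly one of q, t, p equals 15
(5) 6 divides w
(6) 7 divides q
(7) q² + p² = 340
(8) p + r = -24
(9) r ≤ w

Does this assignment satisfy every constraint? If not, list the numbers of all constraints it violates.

No — constraint 4 is not satisfied.

(1) u = -6 is in {-11, -9, -6, -7} — satisfied.
(2) v = -1 lies in [-2, 3] — satisfied.
(3) values -6 ≤ 6 ≤ 14 — satisfied.
(4) q=14, t=-15, p=-12; 0 of them equal 15, not exactly one — violated.
(5) 6 / 6 = 1, so 6 divides 6 — satisfied.
(6) 14 / 7 = 2, so 7 divides 14 — satisfied.
(7) q² + p² = 14² + (-12)² = 196 + 144 = 340 — satisfied.
(8) p + r = -12 + (-12) = -24 — satisfied.
(9) r = -12, w = 6; -12 ≤ 6 — satisfied.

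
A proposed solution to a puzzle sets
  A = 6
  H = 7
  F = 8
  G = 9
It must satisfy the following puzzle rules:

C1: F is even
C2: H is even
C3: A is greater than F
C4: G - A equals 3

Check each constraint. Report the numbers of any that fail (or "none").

The assignment fails constraints 2 and 3.

C1: F = 8 is even — holds.
C2: H = 7 is odd — fails.
C3: A = 6, F = 8; 6 ≤ 8 (want >) — fails.
C4: G - A = 9 - 6 = 3 — holds.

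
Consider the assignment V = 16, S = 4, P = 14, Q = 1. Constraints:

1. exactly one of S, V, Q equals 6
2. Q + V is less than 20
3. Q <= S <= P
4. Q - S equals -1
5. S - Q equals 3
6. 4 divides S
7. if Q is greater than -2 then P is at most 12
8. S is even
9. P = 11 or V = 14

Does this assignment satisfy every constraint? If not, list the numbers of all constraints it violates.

No — constraints 1, 4, 7, 9 are not satisfied.

1. S=4, V=16, Q=1; 0 of them equal 6, not exactly one  ✘
2. Q + V = 1 + 16 = 17; 17 < 20  ✔
3. values 1 <= 4 <= 14  ✔
4. Q - S = 1 - 4 = -3, not -1  ✘
5. S - Q = 4 - 1 = 3  ✔
6. 4 / 4 = 1, so 4 divides 4  ✔
7. Q = 1 > -2, so we need P ≤ 12; but P = 14 > 12  ✘
8. S = 4 is even  ✔
9. P = 14 ≠ 11 and V = 16 ≠ 14; both disjuncts false  ✘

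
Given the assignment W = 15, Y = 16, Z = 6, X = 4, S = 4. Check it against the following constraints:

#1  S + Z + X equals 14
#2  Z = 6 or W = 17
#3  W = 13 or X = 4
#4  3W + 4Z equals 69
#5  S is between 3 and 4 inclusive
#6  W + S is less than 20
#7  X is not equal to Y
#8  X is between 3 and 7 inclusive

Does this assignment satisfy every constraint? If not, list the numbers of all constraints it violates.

#1 S + Z + X = 4 + 6 + 4 = 14 — OK.
#2 Z = 6 = 6 (first disjunct) — OK.
#3 W = 15 ≠ 13, but X = 4 = 4 (second disjunct) — OK.
#4 3W + 4Z = 3(15) + 4(6) = 69 — OK.
#5 S = 4 lies in [3, 4] — OK.
#6 W + S = 15 + 4 = 19; 19 < 20 — OK.
#7 X = 4, Y = 16; distinct — OK.
#8 X = 4 lies in [3, 7] — OK.

All constraints are satisfied.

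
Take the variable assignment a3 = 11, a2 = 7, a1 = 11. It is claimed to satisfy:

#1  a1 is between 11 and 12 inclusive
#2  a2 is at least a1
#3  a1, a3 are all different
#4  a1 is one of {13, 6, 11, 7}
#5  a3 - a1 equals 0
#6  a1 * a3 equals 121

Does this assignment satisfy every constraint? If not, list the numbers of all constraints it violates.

No — constraints 2, 3 are not satisfied.

#1 a1 = 11 lies in [11, 12] — satisfied.
#2 a2 = 7, a1 = 11; 7 < 11 (want ≥) — violated.
#3 a1 = a3 = 11, not all different — violated.
#4 a1 = 11 is in {13, 6, 11, 7} — satisfied.
#5 a3 - a1 = 11 - 11 = 0 — satisfied.
#6 a1 * a3 = 11 * 11 = 121 — satisfied.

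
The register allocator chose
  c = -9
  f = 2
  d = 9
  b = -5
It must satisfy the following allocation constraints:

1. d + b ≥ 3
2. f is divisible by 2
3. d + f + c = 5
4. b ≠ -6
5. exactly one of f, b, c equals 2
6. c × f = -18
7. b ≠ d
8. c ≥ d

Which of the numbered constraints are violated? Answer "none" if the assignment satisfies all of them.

1. d + b = 9 + (-5) = 4; 4 ≥ 3  ✔
2. 2 / 2 = 1, so 2 divides 2  ✔
3. d + f + c = 9 + 2 + (-9) = 2, not 5  ✘
4. b = -5, and -5 ≠ -6  ✔
5. f=2, b=-5, c=-9; 1 of them equals 2  ✔
6. c × f = -9 × 2 = -18  ✔
7. b = -5, d = 9; distinct  ✔
8. c = -9, d = 9; -9 < 9 (want ≥)  ✘

No — constraints 3, 8 are not satisfied.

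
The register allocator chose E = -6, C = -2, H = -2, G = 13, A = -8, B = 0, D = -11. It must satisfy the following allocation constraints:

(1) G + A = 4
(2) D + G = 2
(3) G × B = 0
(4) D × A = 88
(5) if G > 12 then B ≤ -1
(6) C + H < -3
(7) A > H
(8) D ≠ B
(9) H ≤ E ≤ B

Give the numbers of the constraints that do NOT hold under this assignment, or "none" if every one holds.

Constraints 1, 5, 7, 9 do not hold.

(1) G + A = 13 + (-8) = 5, not 4 — does not hold.
(2) D + G = -11 + 13 = 2 — holds.
(3) G × B = 13 × 0 = 0 — holds.
(4) D × A = -11 × (-8) = 88 — holds.
(5) G = 13 > 12, so we need B ≤ -1; but B = 0 > -1 — does not hold.
(6) C + H = -2 + (-2) = -4; -4 < -3 — holds.
(7) A = -8, H = -2; -8 ≤ -2 (want >) — does not hold.
(8) D = -11, B = 0; distinct — holds.
(9) values -2, -6, 0; H = -2 is not ≤ E = -6 — does not hold.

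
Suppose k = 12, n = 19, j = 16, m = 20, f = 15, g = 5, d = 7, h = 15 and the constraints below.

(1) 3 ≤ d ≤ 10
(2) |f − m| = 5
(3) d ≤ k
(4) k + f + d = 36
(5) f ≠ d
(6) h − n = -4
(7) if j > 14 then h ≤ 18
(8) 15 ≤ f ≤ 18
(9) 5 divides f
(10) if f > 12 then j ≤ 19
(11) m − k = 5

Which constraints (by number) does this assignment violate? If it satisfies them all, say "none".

Violated: 4, 11.

(1) d = 7 lies in [3, 10] — holds.
(2) |15 − 20| = 5 — holds.
(3) d = 7, k = 12; 7 ≤ 12 — holds.
(4) k + f + d = 12 + 15 + 7 = 34, not 36 — does not hold.
(5) f = 15, d = 7; distinct — holds.
(6) h − n = 15 − 19 = -4 — holds.
(7) j = 16 > 14, so we need h ≤ 18; h = 15 ≤ 18 — holds.
(8) f = 15 lies in [15, 18] — holds.
(9) 15 / 5 = 3, so 5 divides 15 — holds.
(10) f = 15 > 12, so we need j ≤ 19; j = 16 ≤ 19 — holds.
(11) m − k = 20 − 12 = 8, not 5 — does not hold.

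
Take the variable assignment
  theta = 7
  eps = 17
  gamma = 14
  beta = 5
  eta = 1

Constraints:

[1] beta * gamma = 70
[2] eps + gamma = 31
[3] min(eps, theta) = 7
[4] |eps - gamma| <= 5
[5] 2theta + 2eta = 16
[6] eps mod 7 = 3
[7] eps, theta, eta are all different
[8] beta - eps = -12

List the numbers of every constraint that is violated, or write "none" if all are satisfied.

[1] beta * gamma = 5 * 14 = 70  ✓
[2] eps + gamma = 17 + 14 = 31  ✓
[3] min(17, 7) = 7  ✓
[4] |17 - 14| = 3; 3 ≤ 5  ✓
[5] 2theta + 2eta = 2(7) + 2(1) = 16  ✓
[6] 17 mod 7 = 3  ✓
[7] values 17, 7, 1 are pairwise distinct  ✓
[8] beta - eps = 5 - 17 = -12  ✓

Yes — all constraints hold.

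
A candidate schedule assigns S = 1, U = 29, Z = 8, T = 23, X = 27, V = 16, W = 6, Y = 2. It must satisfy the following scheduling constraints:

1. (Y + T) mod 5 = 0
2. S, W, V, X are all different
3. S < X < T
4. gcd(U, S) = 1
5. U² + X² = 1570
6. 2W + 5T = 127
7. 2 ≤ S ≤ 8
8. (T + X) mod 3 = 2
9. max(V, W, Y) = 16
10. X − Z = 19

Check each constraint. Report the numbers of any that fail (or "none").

Violated: 3, 7.

1. Y + T = 25; 25 mod 5 = 0  OK
2. values 1, 6, 16, 27 are pairwise distinct  OK
3. values 1, 27, 23; X = 27 is not < T = 23  FAIL
4. gcd(29, 1) = 1  OK
5. U² + X² = 29² + 27² = 841 + 729 = 1570  OK
6. 2W + 5T = 2(6) + 5(23) = 127  OK
7. S = 1 is outside [2, 8]  FAIL
8. T + X = 50; 50 mod 3 = 2  OK
9. max(16, 6, 2) = 16  OK
10. X − Z = 27 − 8 = 19  OK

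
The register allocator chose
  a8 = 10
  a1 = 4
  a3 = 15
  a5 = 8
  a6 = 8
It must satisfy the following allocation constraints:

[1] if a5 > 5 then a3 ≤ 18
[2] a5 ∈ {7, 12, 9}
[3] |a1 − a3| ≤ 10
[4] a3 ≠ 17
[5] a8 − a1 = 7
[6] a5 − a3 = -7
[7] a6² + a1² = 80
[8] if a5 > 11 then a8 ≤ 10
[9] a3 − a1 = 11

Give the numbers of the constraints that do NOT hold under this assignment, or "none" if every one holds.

[1] a5 = 8 > 5, so we need a3 ≤ 18; a3 = 15 ≤ 18  holds
[2] a5 = 8 is not in {7, 12, 9}  fails
[3] |4 − 15| = 11; 11 > 10, exceeds bound 10  fails
[4] a3 = 15, and 15 ≠ 17  holds
[5] a8 − a1 = 10 − 4 = 6, not 7  fails
[6] a5 − a3 = 8 − 15 = -7  holds
[7] a6² + a1² = 8² + 4² = 64 + 16 = 80  holds
[8] a5 = 8, not > 11; antecedent false, conditional vacuously true  holds
[9] a3 − a1 = 15 − 4 = 11  holds

Constraints 2, 3, and 5 are violated.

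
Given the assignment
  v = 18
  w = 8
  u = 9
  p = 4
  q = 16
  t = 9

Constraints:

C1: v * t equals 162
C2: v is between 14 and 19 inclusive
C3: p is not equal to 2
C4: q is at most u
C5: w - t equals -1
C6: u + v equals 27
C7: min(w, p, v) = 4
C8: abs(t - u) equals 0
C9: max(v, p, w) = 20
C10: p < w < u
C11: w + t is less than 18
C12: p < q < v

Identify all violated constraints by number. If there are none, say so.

Constraints 4 and 9 do not hold.

C1: v * t = 18 * 9 = 162  holds
C2: v = 18 lies in [14, 19]  holds
C3: p = 4, and 4 ≠ 2  holds
C4: q = 16, u = 9; 16 > 9 (want ≤)  fails
C5: w - t = 8 - 9 = -1  holds
C6: u + v = 9 + 18 = 27  holds
C7: min(8, 4, 18) = 4  holds
C8: abs(9 - 9) = 0  holds
C9: max(18, 4, 8) = 18, not 20  fails
C10: values 4 < 8 < 9  holds
C11: w + t = 8 + 9 = 17; 17 < 18  holds
C12: values 4 < 16 < 18  holds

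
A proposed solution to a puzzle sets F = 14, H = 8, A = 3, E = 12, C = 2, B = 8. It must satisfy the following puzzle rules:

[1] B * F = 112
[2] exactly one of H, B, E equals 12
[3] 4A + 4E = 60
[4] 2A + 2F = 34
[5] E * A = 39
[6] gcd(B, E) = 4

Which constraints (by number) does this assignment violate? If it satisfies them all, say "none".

Constraint 5 does not hold.

[1] B * F = 8 * 14 = 112  true
[2] H=8, B=8, E=12; 1 of them equals 12  true
[3] 4A + 4E = 4(3) + 4(12) = 60  true
[4] 2A + 2F = 2(3) + 2(14) = 34  true
[5] E * A = 12 * 3 = 36, not 39  false
[6] gcd(8, 12) = 4  true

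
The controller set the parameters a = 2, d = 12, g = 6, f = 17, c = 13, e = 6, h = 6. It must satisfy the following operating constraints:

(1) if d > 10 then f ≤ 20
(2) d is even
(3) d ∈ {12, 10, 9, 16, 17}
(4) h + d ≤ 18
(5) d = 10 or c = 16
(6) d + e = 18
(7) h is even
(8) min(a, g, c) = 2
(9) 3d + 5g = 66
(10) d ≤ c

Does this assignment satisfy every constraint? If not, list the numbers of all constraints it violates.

(1) d = 12 > 10, so we need f ≤ 20; f = 17 ≤ 20 — holds.
(2) d = 12 is even — holds.
(3) d = 12 is in {12, 10, 9, 16, 17} — holds.
(4) h + d = 6 + 12 = 18; 18 ≤ 18 — holds.
(5) d = 12 ≠ 10 and c = 13 ≠ 16; both disjuncts false — fails.
(6) d + e = 12 + 6 = 18 — holds.
(7) h = 6 is even — holds.
(8) min(2, 6, 13) = 2 — holds.
(9) 3d + 5g = 3(12) + 5(6) = 66 — holds.
(10) d = 12, c = 13; 12 ≤ 13 — holds.

Violated: 5.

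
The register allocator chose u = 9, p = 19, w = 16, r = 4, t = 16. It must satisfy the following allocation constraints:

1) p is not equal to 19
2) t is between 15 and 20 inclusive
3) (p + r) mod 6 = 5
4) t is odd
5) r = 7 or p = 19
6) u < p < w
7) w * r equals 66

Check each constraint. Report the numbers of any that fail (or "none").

1) p = 19, but 19 is required to differ  false
2) t = 16 lies in [15, 20]  true
3) p + r = 23; 23 mod 6 = 5  true
4) t = 16 is even  false
5) r = 4 ≠ 7, but p = 19 = 19 (second disjunct)  true
6) values 9, 19, 16; p = 19 is not < w = 16  false
7) w * r = 16 * 4 = 64, not 66  false

No — constraints 1, 4, 6, and 7 are not satisfied.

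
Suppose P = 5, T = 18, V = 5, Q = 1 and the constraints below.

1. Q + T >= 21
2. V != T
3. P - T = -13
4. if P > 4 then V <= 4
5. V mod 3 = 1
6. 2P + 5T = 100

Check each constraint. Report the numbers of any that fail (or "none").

Constraints 1, 4, and 5 do not hold.

1. Q + T = 1 + 18 = 19; 19 < 21, bound 21 not met  FAIL
2. V = 5, T = 18; distinct  OK
3. P - T = 5 - 18 = -13  OK
4. P = 5 > 4, so we need V ≤ 4; but V = 5 > 4  FAIL
5. 5 mod 3 = 2, not 1  FAIL
6. 2P + 5T = 2(5) + 5(18) = 100  OK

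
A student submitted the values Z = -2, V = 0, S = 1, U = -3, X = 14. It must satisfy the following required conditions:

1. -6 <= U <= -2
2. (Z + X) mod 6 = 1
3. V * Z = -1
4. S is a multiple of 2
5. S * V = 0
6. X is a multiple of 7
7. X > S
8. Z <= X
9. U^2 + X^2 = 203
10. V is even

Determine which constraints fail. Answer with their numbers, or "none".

Constraints 2, 3, 4, and 9 do not hold.

1. U = -3 lies in [-6, -2]  OK
2. Z + X = 12; 12 mod 6 = 0, not 1  FAIL
3. V * Z = 0 * (-2) = 0, not -1  FAIL
4. 1 = 2*0 + 1, so 2 does not divide 1  FAIL
5. S * V = 1 * 0 = 0  OK
6. 14 / 7 = 2, so 7 divides 14  OK
7. X = 14, S = 1; 14 > 1  OK
8. Z = -2, X = 14; -2 ≤ 14  OK
9. U^2 + X^2 = (-3)^2 + 14^2 = 9 + 196 = 205, not 203  FAIL
10. V = 0 is even  OK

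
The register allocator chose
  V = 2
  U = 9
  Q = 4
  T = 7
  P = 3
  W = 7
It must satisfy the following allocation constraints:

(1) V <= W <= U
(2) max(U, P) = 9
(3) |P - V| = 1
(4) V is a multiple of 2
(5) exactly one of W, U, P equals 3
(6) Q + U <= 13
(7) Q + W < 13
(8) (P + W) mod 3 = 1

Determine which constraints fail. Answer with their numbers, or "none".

None — every constraint holds.

(1) values 2 <= 7 <= 9  ✔
(2) max(9, 3) = 9  ✔
(3) |3 - 2| = 1  ✔
(4) 2 / 2 = 1, so 2 divides 2  ✔
(5) W=7, U=9, P=3; 1 of them equals 3  ✔
(6) Q + U = 4 + 9 = 13; 13 ≤ 13  ✔
(7) Q + W = 4 + 7 = 11; 11 < 13  ✔
(8) P + W = 10; 10 mod 3 = 1  ✔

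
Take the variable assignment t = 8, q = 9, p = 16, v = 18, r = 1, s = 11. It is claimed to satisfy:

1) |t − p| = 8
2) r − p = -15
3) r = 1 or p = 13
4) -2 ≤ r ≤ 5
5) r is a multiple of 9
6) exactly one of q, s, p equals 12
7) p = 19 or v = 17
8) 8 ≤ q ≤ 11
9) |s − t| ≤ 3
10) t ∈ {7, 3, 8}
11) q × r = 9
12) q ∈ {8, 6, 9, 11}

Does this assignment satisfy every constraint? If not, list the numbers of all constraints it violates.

Constraints 5, 6, and 7 are violated.

1) |8 − 16| = 8 — OK.
2) r − p = 1 − 16 = -15 — OK.
3) r = 1 = 1 (first disjunct) — OK.
4) r = 1 lies in [-2, 5] — OK.
5) 1 = 9×0 + 1, so 9 does not divide 1 — violated.
6) q=9, s=11, p=16; 0 of them equal 12, not exactly one — violated.
7) p = 16 ≠ 19 and v = 18 ≠ 17; both disjuncts false — violated.
8) q = 9 lies in [8, 11] — OK.
9) |11 − 8| = 3; 3 ≤ 3 — OK.
10) t = 8 is in {7, 3, 8} — OK.
11) q × r = 9 × 1 = 9 — OK.
12) q = 9 is in {8, 6, 9, 11} — OK.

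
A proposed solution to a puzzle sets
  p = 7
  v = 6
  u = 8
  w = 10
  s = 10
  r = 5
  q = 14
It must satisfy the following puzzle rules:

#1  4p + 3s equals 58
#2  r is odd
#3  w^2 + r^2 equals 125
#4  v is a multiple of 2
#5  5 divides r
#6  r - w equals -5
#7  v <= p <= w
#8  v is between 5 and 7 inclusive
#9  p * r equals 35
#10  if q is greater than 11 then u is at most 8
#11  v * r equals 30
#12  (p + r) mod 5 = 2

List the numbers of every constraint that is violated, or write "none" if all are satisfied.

#1 4p + 3s = 4(7) + 3(10) = 58 — holds.
#2 r = 5 is odd — holds.
#3 w^2 + r^2 = 10^2 + 5^2 = 100 + 25 = 125 — holds.
#4 6 / 2 = 3, so 2 divides 6 — holds.
#5 5 / 5 = 1, so 5 divides 5 — holds.
#6 r - w = 5 - 10 = -5 — holds.
#7 values 6 <= 7 <= 10 — holds.
#8 v = 6 lies in [5, 7] — holds.
#9 p * r = 7 * 5 = 35 — holds.
#10 q = 14 > 11, so we need u ≤ 8; u = 8 ≤ 8 — holds.
#11 v * r = 6 * 5 = 30 — holds.
#12 p + r = 12; 12 mod 5 = 2 — holds.

Yes — all constraints hold.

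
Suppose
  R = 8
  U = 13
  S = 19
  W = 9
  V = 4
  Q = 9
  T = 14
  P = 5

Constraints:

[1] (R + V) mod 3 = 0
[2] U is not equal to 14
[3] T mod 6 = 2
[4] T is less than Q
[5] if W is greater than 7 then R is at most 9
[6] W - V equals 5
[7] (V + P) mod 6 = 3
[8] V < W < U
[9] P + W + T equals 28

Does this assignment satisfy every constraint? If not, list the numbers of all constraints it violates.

Constraint 4 does not hold.

[1] R + V = 12; 12 mod 3 = 0  OK
[2] U = 13, and 13 ≠ 14  OK
[3] 14 mod 6 = 2  OK
[4] T = 14, Q = 9; 14 ≥ 9 (want <)  FAIL
[5] W = 9 > 7, so we need R ≤ 9; R = 8 ≤ 9  OK
[6] W - V = 9 - 4 = 5  OK
[7] V + P = 9; 9 mod 6 = 3  OK
[8] values 4 < 9 < 13  OK
[9] P + W + T = 5 + 9 + 14 = 28  OK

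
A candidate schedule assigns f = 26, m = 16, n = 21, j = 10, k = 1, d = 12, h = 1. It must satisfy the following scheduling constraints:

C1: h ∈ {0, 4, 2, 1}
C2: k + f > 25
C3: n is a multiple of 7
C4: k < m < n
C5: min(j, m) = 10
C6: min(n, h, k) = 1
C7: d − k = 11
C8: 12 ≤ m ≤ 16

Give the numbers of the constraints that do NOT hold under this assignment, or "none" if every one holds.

None — every constraint holds.

C1: h = 1 is in {0, 4, 2, 1} — holds.
C2: k + f = 1 + 26 = 27; 27 > 25 — holds.
C3: 21 / 7 = 3, so 7 divides 21 — holds.
C4: values 1 < 16 < 21 — holds.
C5: min(10, 16) = 10 — holds.
C6: min(21, 1, 1) = 1 — holds.
C7: d − k = 12 − 1 = 11 — holds.
C8: m = 16 lies in [12, 16] — holds.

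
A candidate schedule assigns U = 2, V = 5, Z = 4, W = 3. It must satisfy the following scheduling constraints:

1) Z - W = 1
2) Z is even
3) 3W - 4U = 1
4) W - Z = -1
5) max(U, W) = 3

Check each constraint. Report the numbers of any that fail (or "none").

1) Z - W = 4 - 3 = 1  true
2) Z = 4 is even  true
3) 3W - 4U = 3(3) - 4(2) = 1  true
4) W - Z = 3 - 4 = -1  true
5) max(2, 3) = 3  true

The assignment satisfies every constraint.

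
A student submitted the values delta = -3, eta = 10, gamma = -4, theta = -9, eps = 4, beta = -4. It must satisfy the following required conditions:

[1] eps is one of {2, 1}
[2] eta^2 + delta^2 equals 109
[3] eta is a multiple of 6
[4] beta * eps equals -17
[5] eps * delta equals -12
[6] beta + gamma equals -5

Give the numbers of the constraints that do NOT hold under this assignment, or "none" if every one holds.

The assignment fails constraints 1, 3, 4, and 6.

[1] eps = 4 is not in {2, 1}  no
[2] eta^2 + delta^2 = 10^2 + (-3)^2 = 100 + 9 = 109  yes
[3] 10 = 6*1 + 4, so 6 does not divide 10  no
[4] beta * eps = -4 * 4 = -16, not -17  no
[5] eps * delta = 4 * (-3) = -12  yes
[6] beta + gamma = -4 + (-4) = -8, not -5  no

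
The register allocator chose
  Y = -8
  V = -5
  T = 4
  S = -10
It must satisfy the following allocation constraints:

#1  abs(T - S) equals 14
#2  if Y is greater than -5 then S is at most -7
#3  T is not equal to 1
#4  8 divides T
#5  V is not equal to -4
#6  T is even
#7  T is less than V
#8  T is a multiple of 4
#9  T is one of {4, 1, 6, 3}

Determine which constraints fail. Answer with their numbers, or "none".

#1 abs(4 - (-10)) = 14  OK
#2 Y = -8, not > -5; antecedent false, conditional vacuously true  OK
#3 T = 4, and 4 ≠ 1  OK
#4 4 = 8*0 + 4, so 8 does not divide 4  FAIL
#5 V = -5, and -5 ≠ -4  OK
#6 T = 4 is even  OK
#7 T = 4, V = -5; 4 ≥ -5 (want <)  FAIL
#8 4 / 4 = 1, so 4 divides 4  OK
#9 T = 4 is in {4, 1, 6, 3}  OK

Violated: 4, 7.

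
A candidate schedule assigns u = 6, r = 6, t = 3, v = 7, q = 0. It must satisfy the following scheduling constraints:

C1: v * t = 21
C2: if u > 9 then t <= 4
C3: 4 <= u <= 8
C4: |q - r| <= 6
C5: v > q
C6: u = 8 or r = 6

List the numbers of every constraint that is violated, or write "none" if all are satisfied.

C1: v * t = 7 * 3 = 21  ✔
C2: u = 6, not > 9; antecedent false, conditional vacuously true  ✔
C3: u = 6 lies in [4, 8]  ✔
C4: |0 - 6| = 6; 6 ≤ 6  ✔
C5: v = 7, q = 0; 7 > 0  ✔
C6: u = 6 ≠ 8, but r = 6 = 6 (second disjunct)  ✔

All constraints are satisfied.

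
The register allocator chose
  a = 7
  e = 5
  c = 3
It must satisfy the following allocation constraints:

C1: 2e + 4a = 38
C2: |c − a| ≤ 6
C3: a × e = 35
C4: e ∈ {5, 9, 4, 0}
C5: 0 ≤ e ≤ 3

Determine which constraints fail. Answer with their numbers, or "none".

No — constraint 5 is not satisfied.

C1: 2e + 4a = 2(5) + 4(7) = 38  holds
C2: |3 − 7| = 4; 4 ≤ 6  holds
C3: a × e = 7 × 5 = 35  holds
C4: e = 5 is in {5, 9, 4, 0}  holds
C5: e = 5 is outside [0, 3]  fails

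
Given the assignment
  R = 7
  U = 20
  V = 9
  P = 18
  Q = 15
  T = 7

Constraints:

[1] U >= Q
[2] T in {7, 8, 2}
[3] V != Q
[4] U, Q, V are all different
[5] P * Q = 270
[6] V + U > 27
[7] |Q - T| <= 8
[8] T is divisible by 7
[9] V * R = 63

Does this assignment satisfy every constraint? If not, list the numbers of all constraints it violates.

None — every constraint holds.

[1] U = 20, Q = 15; 20 ≥ 15 — OK.
[2] T = 7 is in {7, 8, 2} — OK.
[3] V = 9, Q = 15; distinct — OK.
[4] values 20, 15, 9 are pairwise distinct — OK.
[5] P * Q = 18 * 15 = 270 — OK.
[6] V + U = 9 + 20 = 29; 29 > 27 — OK.
[7] |15 - 7| = 8; 8 ≤ 8 — OK.
[8] 7 / 7 = 1, so 7 divides 7 — OK.
[9] V * R = 9 * 7 = 63 — OK.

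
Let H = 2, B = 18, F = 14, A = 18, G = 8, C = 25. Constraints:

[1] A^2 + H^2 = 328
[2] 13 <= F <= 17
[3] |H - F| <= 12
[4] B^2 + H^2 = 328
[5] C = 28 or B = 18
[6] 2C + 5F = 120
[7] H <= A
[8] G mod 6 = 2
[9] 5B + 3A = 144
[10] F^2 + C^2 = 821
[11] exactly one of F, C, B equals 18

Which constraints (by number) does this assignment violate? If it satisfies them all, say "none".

None — every constraint holds.

[1] A^2 + H^2 = 18^2 + 2^2 = 324 + 4 = 328  ✓
[2] F = 14 lies in [13, 17]  ✓
[3] |2 - 14| = 12; 12 ≤ 12  ✓
[4] B^2 + H^2 = 18^2 + 2^2 = 324 + 4 = 328  ✓
[5] C = 25 ≠ 28, but B = 18 = 18 (second disjunct)  ✓
[6] 2C + 5F = 2(25) + 5(14) = 120  ✓
[7] H = 2, A = 18; 2 ≤ 18  ✓
[8] 8 mod 6 = 2  ✓
[9] 5B + 3A = 5(18) + 3(18) = 144  ✓
[10] F^2 + C^2 = 14^2 + 25^2 = 196 + 625 = 821  ✓
[11] F=14, C=25, B=18; 1 of them equals 18  ✓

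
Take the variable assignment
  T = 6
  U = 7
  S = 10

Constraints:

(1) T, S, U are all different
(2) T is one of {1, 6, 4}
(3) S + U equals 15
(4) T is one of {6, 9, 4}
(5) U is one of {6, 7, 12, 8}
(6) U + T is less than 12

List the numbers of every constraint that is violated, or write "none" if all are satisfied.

(1) values 6, 10, 7 are pairwise distinct — holds.
(2) T = 6 is in {1, 6, 4} — holds.
(3) S + U = 10 + 7 = 17, not 15 — fails.
(4) T = 6 is in {6, 9, 4} — holds.
(5) U = 7 is in {6, 7, 12, 8} — holds.
(6) U + T = 7 + 6 = 13; 13 ≥ 12, bound 12 not met — fails.

Constraints 3, 6 are violated.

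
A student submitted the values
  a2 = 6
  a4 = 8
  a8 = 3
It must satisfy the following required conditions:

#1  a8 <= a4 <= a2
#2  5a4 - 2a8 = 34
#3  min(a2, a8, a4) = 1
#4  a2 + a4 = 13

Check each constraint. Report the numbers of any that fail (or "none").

#1 values 3, 8, 6; a4 = 8 is not <= a2 = 6  ✘
#2 5a4 - 2a8 = 5(8) - 2(3) = 34  ✔
#3 min(6, 3, 8) = 3, not 1  ✘
#4 a2 + a4 = 6 + 8 = 14, not 13  ✘

Constraints 1, 3, 4 are violated.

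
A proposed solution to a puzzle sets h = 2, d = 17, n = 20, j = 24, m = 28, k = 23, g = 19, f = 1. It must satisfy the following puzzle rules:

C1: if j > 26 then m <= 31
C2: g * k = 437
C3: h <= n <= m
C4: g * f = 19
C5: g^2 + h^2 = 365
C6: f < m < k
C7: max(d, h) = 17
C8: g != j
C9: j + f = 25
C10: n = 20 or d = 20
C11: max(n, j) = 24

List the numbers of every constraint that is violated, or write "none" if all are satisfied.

The assignment fails constraint 6.

C1: j = 24, not > 26; antecedent false, conditional vacuously true  yes
C2: g * k = 19 * 23 = 437  yes
C3: values 2 <= 20 <= 28  yes
C4: g * f = 19 * 1 = 19  yes
C5: g^2 + h^2 = 19^2 + 2^2 = 361 + 4 = 365  yes
C6: values 1, 28, 23; m = 28 is not < k = 23  no
C7: max(17, 2) = 17  yes
C8: g = 19, j = 24; distinct  yes
C9: j + f = 24 + 1 = 25  yes
C10: n = 20 = 20 (first disjunct)  yes
C11: max(20, 24) = 24  yes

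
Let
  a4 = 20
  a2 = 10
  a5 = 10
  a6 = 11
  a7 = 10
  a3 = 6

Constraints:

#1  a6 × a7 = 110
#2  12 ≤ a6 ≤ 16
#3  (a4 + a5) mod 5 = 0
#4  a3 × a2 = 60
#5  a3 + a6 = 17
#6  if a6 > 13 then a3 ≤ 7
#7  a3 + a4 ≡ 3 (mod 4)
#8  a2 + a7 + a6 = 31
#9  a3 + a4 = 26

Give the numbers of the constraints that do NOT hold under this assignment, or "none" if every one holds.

#1 a6 × a7 = 11 × 10 = 110 — holds.
#2 a6 = 11 is outside [12, 16] — fails.
#3 a4 + a5 = 30; 30 mod 5 = 0 — holds.
#4 a3 × a2 = 6 × 10 = 60 — holds.
#5 a3 + a6 = 6 + 11 = 17 — holds.
#6 a6 = 11, not > 13; antecedent false, conditional vacuously true — holds.
#7 a3 + a4 = 26; 26 mod 4 = 2, not 3 — fails.
#8 a2 + a7 + a6 = 10 + 10 + 11 = 31 — holds.
#9 a3 + a4 = 6 + 20 = 26 — holds.

No — constraints 2 and 7 are not satisfied.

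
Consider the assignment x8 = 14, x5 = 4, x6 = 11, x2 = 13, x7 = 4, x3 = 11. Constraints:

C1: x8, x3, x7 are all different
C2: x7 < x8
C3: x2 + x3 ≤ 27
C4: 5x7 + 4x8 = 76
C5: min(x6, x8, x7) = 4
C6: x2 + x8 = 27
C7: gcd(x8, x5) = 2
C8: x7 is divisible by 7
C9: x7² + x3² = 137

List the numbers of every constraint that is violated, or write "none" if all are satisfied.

C1: values 14, 11, 4 are pairwise distinct — holds.
C2: x7 = 4, x8 = 14; 4 < 14 — holds.
C3: x2 + x3 = 13 + 11 = 24; 24 ≤ 27 — holds.
C4: 5x7 + 4x8 = 5(4) + 4(14) = 76 — holds.
C5: min(11, 14, 4) = 4 — holds.
C6: x2 + x8 = 13 + 14 = 27 — holds.
C7: gcd(14, 4) = 2 — holds.
C8: 4 = 7×0 + 4, so 7 does not divide 4 — fails.
C9: x7² + x3² = 4² + 11² = 16 + 121 = 137 — holds.

Constraint 8 is violated.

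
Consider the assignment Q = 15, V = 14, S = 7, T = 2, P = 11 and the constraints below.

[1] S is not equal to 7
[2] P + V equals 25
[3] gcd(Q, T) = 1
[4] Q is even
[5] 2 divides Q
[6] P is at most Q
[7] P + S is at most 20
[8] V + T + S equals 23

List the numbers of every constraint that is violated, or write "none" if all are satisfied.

[1] S = 7, but 7 is required to differ  false
[2] P + V = 11 + 14 = 25  true
[3] gcd(15, 2) = 1  true
[4] Q = 15 is odd  false
[5] 15 = 2*7 + 1, so 2 does not divide 15  false
[6] P = 11, Q = 15; 11 ≤ 15  true
[7] P + S = 11 + 7 = 18; 18 ≤ 20  true
[8] V + T + S = 14 + 2 + 7 = 23  true

Constraints 1, 4, and 5 are violated.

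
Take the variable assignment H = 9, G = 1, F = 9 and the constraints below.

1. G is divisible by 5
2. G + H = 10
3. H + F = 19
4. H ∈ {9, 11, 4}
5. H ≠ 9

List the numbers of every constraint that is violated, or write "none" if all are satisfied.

1. 1 = 5×0 + 1, so 5 does not divide 1  ✗
2. G + H = 1 + 9 = 10  ✓
3. H + F = 9 + 9 = 18, not 19  ✗
4. H = 9 is in {9, 11, 4}  ✓
5. H = 9, but 9 is required to differ  ✗

The assignment fails constraints 1, 3, and 5.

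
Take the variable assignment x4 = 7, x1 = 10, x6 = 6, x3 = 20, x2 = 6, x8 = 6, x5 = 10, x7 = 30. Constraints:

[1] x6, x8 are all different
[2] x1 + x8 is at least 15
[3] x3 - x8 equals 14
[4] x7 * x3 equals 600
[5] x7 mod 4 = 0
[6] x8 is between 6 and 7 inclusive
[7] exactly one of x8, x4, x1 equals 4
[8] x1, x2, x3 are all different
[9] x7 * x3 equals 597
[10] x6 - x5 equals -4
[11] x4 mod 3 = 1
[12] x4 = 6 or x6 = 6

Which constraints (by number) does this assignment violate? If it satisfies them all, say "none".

[1] x6 = x8 = 6, not all different — does not hold.
[2] x1 + x8 = 10 + 6 = 16; 16 ≥ 15 — holds.
[3] x3 - x8 = 20 - 6 = 14 — holds.
[4] x7 * x3 = 30 * 20 = 600 — holds.
[5] 30 mod 4 = 2, not 0 — does not hold.
[6] x8 = 6 lies in [6, 7] — holds.
[7] x8=6, x4=7, x1=10; 0 of them equal 4, not exactly one — does not hold.
[8] values 10, 6, 20 are pairwise distinct — holds.
[9] x7 * x3 = 30 * 20 = 600, not 597 — does not hold.
[10] x6 - x5 = 6 - 10 = -4 — holds.
[11] 7 mod 3 = 1 — holds.
[12] x4 = 7 ≠ 6, but x6 = 6 = 6 (second disjunct) — holds.

Violated: 1, 5, 7, 9.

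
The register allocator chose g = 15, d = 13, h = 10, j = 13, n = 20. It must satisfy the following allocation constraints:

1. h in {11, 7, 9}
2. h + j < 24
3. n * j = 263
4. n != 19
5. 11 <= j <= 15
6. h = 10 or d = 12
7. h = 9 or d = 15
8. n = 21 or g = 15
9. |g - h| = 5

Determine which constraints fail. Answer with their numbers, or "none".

Violated: 1, 3, and 7.

1. h = 10 is not in {11, 7, 9} — violated.
2. h + j = 10 + 13 = 23; 23 < 24 — OK.
3. n * j = 20 * 13 = 260, not 263 — violated.
4. n = 20, and 20 ≠ 19 — OK.
5. j = 13 lies in [11, 15] — OK.
6. h = 10 = 10 (first disjunct) — OK.
7. h = 10 ≠ 9 and d = 13 ≠ 15; both disjuncts false — violated.
8. n = 20 ≠ 21, but g = 15 = 15 (second disjunct) — OK.
9. |15 - 10| = 5 — OK.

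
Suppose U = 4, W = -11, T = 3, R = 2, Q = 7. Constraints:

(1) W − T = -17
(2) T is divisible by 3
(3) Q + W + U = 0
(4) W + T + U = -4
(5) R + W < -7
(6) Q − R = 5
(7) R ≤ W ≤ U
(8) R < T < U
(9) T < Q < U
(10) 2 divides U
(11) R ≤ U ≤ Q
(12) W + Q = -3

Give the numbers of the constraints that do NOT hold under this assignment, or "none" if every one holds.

The assignment fails constraints 1, 7, 9, 12.

(1) W − T = -11 − 3 = -14, not -17 — violated.
(2) 3 / 3 = 1, so 3 divides 3 — OK.
(3) Q + W + U = 7 + (-11) + 4 = 0 — OK.
(4) W + T + U = -11 + 3 + 4 = -4 — OK.
(5) R + W = 2 + (-11) = -9; -9 < -7 — OK.
(6) Q − R = 7 − 2 = 5 — OK.
(7) values 2, -11, 4; R = 2 is not ≤ W = -11 — violated.
(8) values 2 < 3 < 4 — OK.
(9) values 3, 7, 4; Q = 7 is not < U = 4 — violated.
(10) 4 / 2 = 2, so 2 divides 4 — OK.
(11) values 2 ≤ 4 ≤ 7 — OK.
(12) W + Q = -11 + 7 = -4, not -3 — violated.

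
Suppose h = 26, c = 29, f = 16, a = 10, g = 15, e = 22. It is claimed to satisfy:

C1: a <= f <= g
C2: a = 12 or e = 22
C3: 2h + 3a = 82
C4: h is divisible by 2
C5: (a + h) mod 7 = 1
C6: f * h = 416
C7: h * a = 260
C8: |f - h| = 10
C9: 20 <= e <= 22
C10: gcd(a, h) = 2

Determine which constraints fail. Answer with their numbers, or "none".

Constraint 1 is violated.

C1: values 10, 16, 15; f = 16 is not <= g = 15  false
C2: a = 10 ≠ 12, but e = 22 = 22 (second disjunct)  true
C3: 2h + 3a = 2(26) + 3(10) = 82  true
C4: 26 / 2 = 13, so 2 divides 26  true
C5: a + h = 36; 36 mod 7 = 1  true
C6: f * h = 16 * 26 = 416  true
C7: h * a = 26 * 10 = 260  true
C8: |16 - 26| = 10  true
C9: e = 22 lies in [20, 22]  true
C10: gcd(10, 26) = 2  true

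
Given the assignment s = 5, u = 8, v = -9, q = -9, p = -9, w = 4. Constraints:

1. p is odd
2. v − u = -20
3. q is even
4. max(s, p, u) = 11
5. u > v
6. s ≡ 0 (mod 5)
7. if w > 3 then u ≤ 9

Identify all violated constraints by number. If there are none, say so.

1. p = -9 is odd  OK
2. v − u = -9 − 8 = -17, not -20  FAIL
3. q = -9 is odd  FAIL
4. max(5, -9, 8) = 8, not 11  FAIL
5. u = 8, v = -9; 8 > -9  OK
6. 5 mod 5 = 0  OK
7. w = 4 > 3, so we need u ≤ 9; u = 8 ≤ 9  OK

Constraints 2, 3, 4 are violated.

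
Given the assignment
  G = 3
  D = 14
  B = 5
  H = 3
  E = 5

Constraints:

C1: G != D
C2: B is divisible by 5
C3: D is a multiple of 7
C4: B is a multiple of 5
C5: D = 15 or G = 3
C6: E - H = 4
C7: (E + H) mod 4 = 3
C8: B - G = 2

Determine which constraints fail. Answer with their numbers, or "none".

C1: G = 3, D = 14; distinct  holds
C2: 5 / 5 = 1, so 5 divides 5  holds
C3: 14 / 7 = 2, so 7 divides 14  holds
C4: 5 / 5 = 1, so 5 divides 5  holds
C5: D = 14 ≠ 15, but G = 3 = 3 (second disjunct)  holds
C6: E - H = 5 - 3 = 2, not 4  fails
C7: E + H = 8; 8 mod 4 = 0, not 3  fails
C8: B - G = 5 - 3 = 2  holds

Violated: 6 and 7.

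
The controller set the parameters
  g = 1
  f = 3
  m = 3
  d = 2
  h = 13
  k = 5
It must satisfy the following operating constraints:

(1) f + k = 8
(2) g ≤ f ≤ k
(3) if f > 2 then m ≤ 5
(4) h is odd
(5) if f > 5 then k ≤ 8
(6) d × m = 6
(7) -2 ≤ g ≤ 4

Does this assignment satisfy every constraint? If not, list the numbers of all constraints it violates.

(1) f + k = 3 + 5 = 8  ✔
(2) values 1 ≤ 3 ≤ 5  ✔
(3) f = 3 > 2, so we need m ≤ 5; m = 3 ≤ 5  ✔
(4) h = 13 is odd  ✔
(5) f = 3, not > 5; antecedent false, conditional vacuously true  ✔
(6) d × m = 2 × 3 = 6  ✔
(7) g = 1 lies in [-2, 4]  ✔

The assignment satisfies every constraint.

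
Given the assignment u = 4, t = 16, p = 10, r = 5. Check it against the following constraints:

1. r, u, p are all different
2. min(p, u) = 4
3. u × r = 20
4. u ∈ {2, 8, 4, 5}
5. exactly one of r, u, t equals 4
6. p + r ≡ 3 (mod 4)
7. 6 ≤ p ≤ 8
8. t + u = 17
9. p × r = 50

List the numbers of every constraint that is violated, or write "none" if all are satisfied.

1. values 5, 4, 10 are pairwise distinct — holds.
2. min(10, 4) = 4 — holds.
3. u × r = 4 × 5 = 20 — holds.
4. u = 4 is in {2, 8, 4, 5} — holds.
5. r=5, u=4, t=16; 1 of them equals 4 — holds.
6. p + r = 15; 15 mod 4 = 3 — holds.
7. p = 10 is outside [6, 8] — fails.
8. t + u = 16 + 4 = 20, not 17 — fails.
9. p × r = 10 × 5 = 50 — holds.

The assignment fails constraints 7, 8.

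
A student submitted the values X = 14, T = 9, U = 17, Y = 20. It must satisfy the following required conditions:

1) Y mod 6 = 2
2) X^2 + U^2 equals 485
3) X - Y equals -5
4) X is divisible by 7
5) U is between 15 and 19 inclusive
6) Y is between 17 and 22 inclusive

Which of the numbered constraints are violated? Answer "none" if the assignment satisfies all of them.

Constraint 3 does not hold.

1) 20 mod 6 = 2  OK
2) X^2 + U^2 = 14^2 + 17^2 = 196 + 289 = 485  OK
3) X - Y = 14 - 20 = -6, not -5  FAIL
4) 14 / 7 = 2, so 7 divides 14  OK
5) U = 17 lies in [15, 19]  OK
6) Y = 20 lies in [17, 22]  OK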